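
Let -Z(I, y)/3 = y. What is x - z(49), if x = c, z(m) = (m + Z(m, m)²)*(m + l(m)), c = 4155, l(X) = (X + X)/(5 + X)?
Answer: -29602591/27 ≈ -1.0964e+6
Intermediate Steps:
l(X) = 2*X/(5 + X) (l(X) = (2*X)/(5 + X) = 2*X/(5 + X))
Z(I, y) = -3*y
z(m) = (m + 9*m²)*(m + 2*m/(5 + m)) (z(m) = (m + (-3*m)²)*(m + 2*m/(5 + m)) = (m + 9*m²)*(m + 2*m/(5 + m)))
x = 4155
x - z(49) = 4155 - 49²*(7 + 9*49² + 64*49)/(5 + 49) = 4155 - 2401*(7 + 9*2401 + 3136)/54 = 4155 - 2401*(7 + 21609 + 3136)/54 = 4155 - 2401*24752/54 = 4155 - 1*29714776/27 = 4155 - 29714776/27 = -29602591/27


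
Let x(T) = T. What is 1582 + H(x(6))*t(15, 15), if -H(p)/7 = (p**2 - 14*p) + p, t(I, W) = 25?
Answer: 8932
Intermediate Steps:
H(p) = -7*p**2 + 91*p (H(p) = -7*((p**2 - 14*p) + p) = -7*(p**2 - 13*p) = -7*p**2 + 91*p)
1582 + H(x(6))*t(15, 15) = 1582 + (7*6*(13 - 1*6))*25 = 1582 + (7*6*(13 - 6))*25 = 1582 + (7*6*7)*25 = 1582 + 294*25 = 1582 + 7350 = 8932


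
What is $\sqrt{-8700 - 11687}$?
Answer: $i \sqrt{20387} \approx 142.78 i$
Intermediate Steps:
$\sqrt{-8700 - 11687} = \sqrt{-20387} = i \sqrt{20387}$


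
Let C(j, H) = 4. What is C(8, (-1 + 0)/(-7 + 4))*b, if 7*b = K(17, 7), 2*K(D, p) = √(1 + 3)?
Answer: 4/7 ≈ 0.57143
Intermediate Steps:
K(D, p) = 1 (K(D, p) = √(1 + 3)/2 = √4/2 = (½)*2 = 1)
b = ⅐ (b = (⅐)*1 = ⅐ ≈ 0.14286)
C(8, (-1 + 0)/(-7 + 4))*b = 4*(⅐) = 4/7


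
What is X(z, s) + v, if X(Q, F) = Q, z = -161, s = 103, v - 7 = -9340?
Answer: -9494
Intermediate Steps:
v = -9333 (v = 7 - 9340 = -9333)
X(z, s) + v = -161 - 9333 = -9494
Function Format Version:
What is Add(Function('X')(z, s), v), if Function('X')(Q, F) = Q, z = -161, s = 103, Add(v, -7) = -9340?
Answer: -9494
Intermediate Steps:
v = -9333 (v = Add(7, -9340) = -9333)
Add(Function('X')(z, s), v) = Add(-161, -9333) = -9494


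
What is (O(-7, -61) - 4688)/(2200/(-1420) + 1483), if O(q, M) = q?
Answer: -111115/35061 ≈ -3.1692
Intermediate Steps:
(O(-7, -61) - 4688)/(2200/(-1420) + 1483) = (-7 - 4688)/(2200/(-1420) + 1483) = -4695/(2200*(-1/1420) + 1483) = -4695/(-110/71 + 1483) = -4695/105183/71 = -4695*71/105183 = -111115/35061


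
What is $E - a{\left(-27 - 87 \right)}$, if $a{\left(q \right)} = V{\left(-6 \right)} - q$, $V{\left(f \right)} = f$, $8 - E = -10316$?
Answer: $10216$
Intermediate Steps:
$E = 10324$ ($E = 8 - -10316 = 8 + 10316 = 10324$)
$a{\left(q \right)} = -6 - q$
$E - a{\left(-27 - 87 \right)} = 10324 - \left(-6 - \left(-27 - 87\right)\right) = 10324 - \left(-6 - -114\right) = 10324 - \left(-6 + 114\right) = 10324 - 108 = 10216$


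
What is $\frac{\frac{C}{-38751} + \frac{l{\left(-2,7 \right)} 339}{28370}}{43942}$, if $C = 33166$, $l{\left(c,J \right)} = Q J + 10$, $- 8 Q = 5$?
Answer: $- \frac{1387241771}{77293336095264} \approx -1.7948 \cdot 10^{-5}$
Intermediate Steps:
$Q = - \frac{5}{8}$ ($Q = \left(- \frac{1}{8}\right) 5 = - \frac{5}{8} \approx -0.625$)
$l{\left(c,J \right)} = 10 - \frac{5 J}{8}$ ($l{\left(c,J \right)} = - \frac{5 J}{8} + 10 = 10 - \frac{5 J}{8}$)
$\frac{\frac{C}{-38751} + \frac{l{\left(-2,7 \right)} 339}{28370}}{43942} = \frac{\frac{33166}{-38751} + \frac{\left(10 - \frac{35}{8}\right) 339}{28370}}{43942} = \left(33166 \left(- \frac{1}{38751}\right) + \left(10 - \frac{35}{8}\right) 339 \cdot \frac{1}{28370}\right) \frac{1}{43942} = \left(- \frac{33166}{38751} + \frac{45}{8} \cdot 339 \cdot \frac{1}{28370}\right) \frac{1}{43942} = \left(- \frac{33166}{38751} + \frac{15255}{8} \cdot \frac{1}{28370}\right) \frac{1}{43942} = \left(- \frac{33166}{38751} + \frac{3051}{45392}\right) \frac{1}{43942} = \left(- \frac{1387241771}{1758985392}\right) \frac{1}{43942} = - \frac{1387241771}{77293336095264}$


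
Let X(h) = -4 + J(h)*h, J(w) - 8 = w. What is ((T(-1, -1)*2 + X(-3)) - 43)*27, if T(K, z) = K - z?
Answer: -1674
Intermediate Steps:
J(w) = 8 + w
X(h) = -4 + h*(8 + h) (X(h) = -4 + (8 + h)*h = -4 + h*(8 + h))
((T(-1, -1)*2 + X(-3)) - 43)*27 = (((-1 - 1*(-1))*2 + (-4 - 3*(8 - 3))) - 43)*27 = (((-1 + 1)*2 + (-4 - 3*5)) - 43)*27 = ((0*2 + (-4 - 15)) - 43)*27 = ((0 - 19) - 43)*27 = (-19 - 43)*27 = -62*27 = -1674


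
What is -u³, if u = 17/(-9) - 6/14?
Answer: 3112136/250047 ≈ 12.446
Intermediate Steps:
u = -146/63 (u = 17*(-⅑) - 6*1/14 = -17/9 - 3/7 = -146/63 ≈ -2.3175)
-u³ = -(-146/63)³ = -1*(-3112136/250047) = 3112136/250047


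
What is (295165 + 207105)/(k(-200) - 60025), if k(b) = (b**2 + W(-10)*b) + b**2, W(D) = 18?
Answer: 100454/3275 ≈ 30.673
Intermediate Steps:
k(b) = 2*b**2 + 18*b (k(b) = (b**2 + 18*b) + b**2 = 2*b**2 + 18*b)
(295165 + 207105)/(k(-200) - 60025) = (295165 + 207105)/(2*(-200)*(9 - 200) - 60025) = 502270/(2*(-200)*(-191) - 60025) = 502270/(76400 - 60025) = 502270/16375 = 502270*(1/16375) = 100454/3275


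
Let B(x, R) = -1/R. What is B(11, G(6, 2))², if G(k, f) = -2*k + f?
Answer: 1/100 ≈ 0.010000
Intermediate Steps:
G(k, f) = f - 2*k
B(11, G(6, 2))² = (-1/(2 - 2*6))² = (-1/(2 - 12))² = (-1/(-10))² = (-1*(-⅒))² = (⅒)² = 1/100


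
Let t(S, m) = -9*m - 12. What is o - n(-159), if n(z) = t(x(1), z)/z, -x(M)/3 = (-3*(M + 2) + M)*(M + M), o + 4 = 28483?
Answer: 1509860/53 ≈ 28488.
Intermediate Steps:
o = 28479 (o = -4 + 28483 = 28479)
x(M) = -6*M*(-6 - 2*M) (x(M) = -3*(-3*(M + 2) + M)*(M + M) = -3*(-3*(2 + M) + M)*2*M = -3*((-6 - 3*M) + M)*2*M = -3*(-6 - 2*M)*2*M = -6*M*(-6 - 2*M))
t(S, m) = -12 - 9*m
n(z) = (-12 - 9*z)/z
o - n(-159) = 28479 - (-9 - 12/(-159)) = 28479 - (-9 - 12*(-1/159)) = 28479 - (-9 + 4/53) = 28479 - 1*(-473/53) = 28479 + 473/53 = 1509860/53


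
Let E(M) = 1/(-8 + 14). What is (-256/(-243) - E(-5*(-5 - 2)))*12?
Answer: 862/81 ≈ 10.642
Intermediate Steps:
E(M) = ⅙ (E(M) = 1/6 = ⅙)
(-256/(-243) - E(-5*(-5 - 2)))*12 = (-256/(-243) - 1*⅙)*12 = (-256*(-1/243) - ⅙)*12 = (256/243 - ⅙)*12 = (431/486)*12 = 862/81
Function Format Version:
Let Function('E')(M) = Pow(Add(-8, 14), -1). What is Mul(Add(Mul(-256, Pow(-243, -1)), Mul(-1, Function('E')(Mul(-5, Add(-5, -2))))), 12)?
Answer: Rational(862, 81) ≈ 10.642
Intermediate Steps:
Function('E')(M) = Rational(1, 6) (Function('E')(M) = Pow(6, -1) = Rational(1, 6))
Mul(Add(Mul(-256, Pow(-243, -1)), Mul(-1, Function('E')(Mul(-5, Add(-5, -2))))), 12) = Mul(Add(Mul(-256, Pow(-243, -1)), Mul(-1, Rational(1, 6))), 12) = Mul(Add(Mul(-256, Rational(-1, 243)), Rational(-1, 6)), 12) = Mul(Add(Rational(256, 243), Rational(-1, 6)), 12) = Mul(Rational(431, 486), 12) = Rational(862, 81)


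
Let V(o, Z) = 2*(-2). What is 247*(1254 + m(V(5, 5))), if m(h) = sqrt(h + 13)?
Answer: 310479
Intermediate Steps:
V(o, Z) = -4
m(h) = sqrt(13 + h)
247*(1254 + m(V(5, 5))) = 247*(1254 + sqrt(13 - 4)) = 247*(1254 + sqrt(9)) = 247*(1254 + 3) = 247*1257 = 310479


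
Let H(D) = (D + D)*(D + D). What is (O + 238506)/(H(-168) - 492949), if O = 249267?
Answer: -487773/380053 ≈ -1.2834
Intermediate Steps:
H(D) = 4*D² (H(D) = (2*D)*(2*D) = 4*D²)
(O + 238506)/(H(-168) - 492949) = (249267 + 238506)/(4*(-168)² - 492949) = 487773/(4*28224 - 492949) = 487773/(112896 - 492949) = 487773/(-380053) = 487773*(-1/380053) = -487773/380053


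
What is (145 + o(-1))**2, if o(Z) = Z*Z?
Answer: 21316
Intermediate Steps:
o(Z) = Z**2
(145 + o(-1))**2 = (145 + (-1)**2)**2 = (145 + 1)**2 = 146**2 = 21316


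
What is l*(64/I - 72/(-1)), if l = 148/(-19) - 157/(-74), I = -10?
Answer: -1306916/3515 ≈ -371.81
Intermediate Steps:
l = -7969/1406 (l = 148*(-1/19) - 157*(-1/74) = -148/19 + 157/74 = -7969/1406 ≈ -5.6679)
l*(64/I - 72/(-1)) = -7969*(64/(-10) - 72/(-1))/1406 = -7969*(64*(-⅒) - 72*(-1))/1406 = -7969*(-32/5 + 72)/1406 = -7969/1406*328/5 = -1306916/3515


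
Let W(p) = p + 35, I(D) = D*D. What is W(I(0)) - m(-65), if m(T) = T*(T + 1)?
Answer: -4125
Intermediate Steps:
I(D) = D²
m(T) = T*(1 + T)
W(p) = 35 + p
W(I(0)) - m(-65) = (35 + 0²) - (-65)*(1 - 65) = (35 + 0) - (-65)*(-64) = 35 - 1*4160 = 35 - 4160 = -4125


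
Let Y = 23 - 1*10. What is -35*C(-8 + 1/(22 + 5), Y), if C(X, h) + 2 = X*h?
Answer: 99715/27 ≈ 3693.1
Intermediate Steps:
Y = 13 (Y = 23 - 10 = 13)
C(X, h) = -2 + X*h
-35*C(-8 + 1/(22 + 5), Y) = -35*(-2 + (-8 + 1/(22 + 5))*13) = -35*(-2 + (-8 + 1/27)*13) = -35*(-2 - 215/27*13) = -35*(-2 - 2795/27) = -35*(-2849/27) = 99715/27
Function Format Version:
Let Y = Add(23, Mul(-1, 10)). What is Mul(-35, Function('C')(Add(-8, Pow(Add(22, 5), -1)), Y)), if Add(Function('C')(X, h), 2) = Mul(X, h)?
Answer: Rational(99715, 27) ≈ 3693.1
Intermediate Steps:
Y = 13 (Y = Add(23, -10) = 13)
Function('C')(X, h) = Add(-2, Mul(X, h))
Mul(-35, Function('C')(Add(-8, Pow(Add(22, 5), -1)), Y)) = Mul(-35, Add(-2, Mul(Add(-8, Pow(Add(22, 5), -1)), 13))) = Mul(-35, Add(-2, Mul(Add(-8, Pow(27, -1)), 13))) = Mul(-35, Add(-2, Mul(Add(-8, Rational(1, 27)), 13))) = Mul(-35, Add(-2, Mul(Rational(-215, 27), 13))) = Mul(-35, Add(-2, Rational(-2795, 27))) = Mul(-35, Rational(-2849, 27)) = Rational(99715, 27)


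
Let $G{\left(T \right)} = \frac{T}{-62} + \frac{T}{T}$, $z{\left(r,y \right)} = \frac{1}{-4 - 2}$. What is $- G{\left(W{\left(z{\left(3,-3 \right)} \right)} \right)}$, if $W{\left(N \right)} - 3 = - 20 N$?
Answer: $- \frac{167}{186} \approx -0.89785$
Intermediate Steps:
$z{\left(r,y \right)} = - \frac{1}{6}$ ($z{\left(r,y \right)} = \frac{1}{-6} = - \frac{1}{6}$)
$W{\left(N \right)} = 3 - 20 N$
$G{\left(T \right)} = 1 - \frac{T}{62}$ ($G{\left(T \right)} = T \left(- \frac{1}{62}\right) + 1 = - \frac{T}{62} + 1 = 1 - \frac{T}{62}$)
$- G{\left(W{\left(z{\left(3,-3 \right)} \right)} \right)} = - (1 - \frac{3 - - \frac{10}{3}}{62}) = - (1 - \frac{3 + \frac{10}{3}}{62}) = - (1 - \frac{19}{186}) = \left(-1\right) \frac{167}{186} = - \frac{167}{186}$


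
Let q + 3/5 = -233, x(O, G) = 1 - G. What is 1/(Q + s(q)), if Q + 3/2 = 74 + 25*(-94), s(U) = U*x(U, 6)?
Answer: -2/2219 ≈ -0.00090131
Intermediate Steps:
q = -1168/5 (q = -3/5 - 233 = -1168/5 ≈ -233.60)
s(U) = -5*U (s(U) = U*(1 - 1*6) = U*(1 - 6) = U*(-5) = -5*U)
Q = -4555/2 (Q = -3/2 + (74 + 25*(-94)) = -3/2 + (74 - 2350) = -3/2 - 2276 = -4555/2 ≈ -2277.5)
1/(Q + s(q)) = 1/(-4555/2 - 5*(-1168/5)) = 1/(-4555/2 + 1168) = 1/(-2219/2) = -2/2219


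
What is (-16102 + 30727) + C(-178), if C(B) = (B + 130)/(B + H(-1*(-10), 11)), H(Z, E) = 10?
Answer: 102377/7 ≈ 14625.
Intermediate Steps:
C(B) = (130 + B)/(10 + B) (C(B) = (B + 130)/(B + 10) = (130 + B)/(10 + B))
(-16102 + 30727) + C(-178) = (-16102 + 30727) + (130 - 178)/(10 - 178) = 14625 - 48/(-168) = 14625 - 1/168*(-48) = 14625 + 2/7 = 102377/7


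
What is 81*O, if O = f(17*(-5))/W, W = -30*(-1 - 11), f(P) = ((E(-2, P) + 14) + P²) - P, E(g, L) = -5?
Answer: 65871/40 ≈ 1646.8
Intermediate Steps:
f(P) = 9 + P² - P (f(P) = ((-5 + 14) + P²) - P = (9 + P²) - P = 9 + P² - P)
W = 360 (W = -30*(-12) = 360)
O = 7319/360 (O = (9 + (17*(-5))² - 17*(-5))/360 = (9 + (-85)² - 1*(-85))*(1/360) = (9 + 7225 + 85)*(1/360) = 7319*(1/360) = 7319/360 ≈ 20.331)
81*O = 81*(7319/360) = 65871/40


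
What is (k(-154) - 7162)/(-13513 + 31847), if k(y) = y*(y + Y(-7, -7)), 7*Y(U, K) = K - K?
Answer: 93/103 ≈ 0.90291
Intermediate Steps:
Y(U, K) = 0 (Y(U, K) = (K - K)/7 = (1/7)*0 = 0)
k(y) = y**2 (k(y) = y*(y + 0) = y*y = y**2)
(k(-154) - 7162)/(-13513 + 31847) = ((-154)**2 - 7162)/(-13513 + 31847) = (23716 - 7162)/18334 = 16554*(1/18334) = 93/103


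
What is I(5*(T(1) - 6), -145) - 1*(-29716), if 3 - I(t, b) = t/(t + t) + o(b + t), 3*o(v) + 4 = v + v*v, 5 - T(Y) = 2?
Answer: 127439/6 ≈ 21240.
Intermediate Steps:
T(Y) = 3 (T(Y) = 5 - 1*2 = 5 - 2 = 3)
o(v) = -4/3 + v/3 + v**2/3 (o(v) = -4/3 + (v + v*v)/3 = -4/3 + (v + v**2)/3 = -4/3 + (v/3 + v**2/3) = -4/3 + v/3 + v**2/3)
I(t, b) = 23/6 - b/3 - t/3 - (b + t)**2/3 (I(t, b) = 3 - (t/(t + t) + (-4/3 + (b + t)/3 + (b + t)**2/3)) = 3 - (t/((2*t)) + (-4/3 + (b/3 + t/3) + (b + t)**2/3)) = 3 - ((1/(2*t))*t + (-4/3 + b/3 + t/3 + (b + t)**2/3)) = 3 - (1/2 + (-4/3 + b/3 + t/3 + (b + t)**2/3)) = 3 - (-5/6 + b/3 + t/3 + (b + t)**2/3) = 3 + (5/6 - b/3 - t/3 - (b + t)**2/3) = 23/6 - b/3 - t/3 - (b + t)**2/3)
I(5*(T(1) - 6), -145) - 1*(-29716) = (23/6 - 1/3*(-145) - 5*(3 - 6)/3 - (-145 + 5*(3 - 6))**2/3) - 1*(-29716) = (23/6 + 145/3 - 5*(-3)/3 - (-145 + 5*(-3))**2/3) + 29716 = (23/6 + 145/3 - 1/3*(-15) - (-145 - 15)**2/3) + 29716 = (23/6 + 145/3 + 5 - 1/3*(-160)**2) + 29716 = (23/6 + 145/3 + 5 - 1/3*25600) + 29716 = (23/6 + 145/3 + 5 - 25600/3) + 29716 = -50857/6 + 29716 = 127439/6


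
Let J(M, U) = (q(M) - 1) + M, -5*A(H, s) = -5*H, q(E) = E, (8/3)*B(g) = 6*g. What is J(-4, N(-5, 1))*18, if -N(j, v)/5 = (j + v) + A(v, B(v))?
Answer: -162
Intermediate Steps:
B(g) = 9*g/4 (B(g) = 3*(6*g)/8 = 9*g/4)
A(H, s) = H (A(H, s) = -(-1)*H = H)
N(j, v) = -10*v - 5*j (N(j, v) = -5*((j + v) + v) = -5*(j + 2*v) = -10*v - 5*j)
J(M, U) = -1 + 2*M (J(M, U) = (M - 1) + M = (-1 + M) + M = -1 + 2*M)
J(-4, N(-5, 1))*18 = (-1 + 2*(-4))*18 = (-1 - 8)*18 = -9*18 = -162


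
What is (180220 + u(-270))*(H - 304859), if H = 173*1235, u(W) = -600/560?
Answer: -115056810130/7 ≈ -1.6437e+10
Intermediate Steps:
u(W) = -15/14 (u(W) = -600*1/560 = -15/14)
H = 213655
(180220 + u(-270))*(H - 304859) = (180220 - 15/14)*(213655 - 304859) = (2523065/14)*(-91204) = -115056810130/7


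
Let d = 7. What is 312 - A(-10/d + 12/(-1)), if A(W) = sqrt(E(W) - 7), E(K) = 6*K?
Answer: 312 - I*sqrt(4291)/7 ≈ 312.0 - 9.358*I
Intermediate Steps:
A(W) = sqrt(-7 + 6*W) (A(W) = sqrt(6*W - 7) = sqrt(-7 + 6*W))
312 - A(-10/d + 12/(-1)) = 312 - sqrt(-7 + 6*(-10/7 + 12/(-1))) = 312 - sqrt(-7 + 6*(-10*1/7 + 12*(-1))) = 312 - sqrt(-7 + 6*(-10/7 - 12)) = 312 - sqrt(-7 + 6*(-94/7)) = 312 - sqrt(-7 - 564/7) = 312 - sqrt(-613/7) = 312 - I*sqrt(4291)/7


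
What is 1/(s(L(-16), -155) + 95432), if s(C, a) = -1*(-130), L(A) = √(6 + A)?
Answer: 1/95562 ≈ 1.0464e-5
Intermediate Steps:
s(C, a) = 130
1/(s(L(-16), -155) + 95432) = 1/(130 + 95432) = 1/95562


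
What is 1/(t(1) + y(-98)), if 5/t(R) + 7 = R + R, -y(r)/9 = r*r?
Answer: -1/86437 ≈ -1.1569e-5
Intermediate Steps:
y(r) = -9*r² (y(r) = -9*r*r = -9*r²)
t(R) = 5/(-7 + 2*R) (t(R) = 5/(-7 + (R + R)) = 5/(-7 + 2*R))
1/(t(1) + y(-98)) = 1/(5/(-7 + 2*1) - 9*(-98)²) = 1/(5/(-7 + 2) - 9*9604) = 1/(5/(-5) - 86436) = 1/(5*(-⅕) - 86436) = 1/(-1 - 86436) = 1/(-86437) = -1/86437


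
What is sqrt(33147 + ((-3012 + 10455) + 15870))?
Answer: 2*sqrt(14115) ≈ 237.61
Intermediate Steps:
sqrt(33147 + ((-3012 + 10455) + 15870)) = sqrt(33147 + (7443 + 15870)) = sqrt(33147 + 23313) = sqrt(56460) = 2*sqrt(14115)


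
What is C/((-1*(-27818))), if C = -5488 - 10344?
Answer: -7916/13909 ≈ -0.56913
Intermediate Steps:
C = -15832
C/((-1*(-27818))) = -15832/((-1*(-27818))) = -15832/27818 = -15832*1/27818 = -7916/13909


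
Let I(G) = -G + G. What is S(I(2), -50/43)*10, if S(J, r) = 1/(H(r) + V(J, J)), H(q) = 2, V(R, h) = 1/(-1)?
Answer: 10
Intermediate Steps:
V(R, h) = -1
I(G) = 0
S(J, r) = 1 (S(J, r) = 1/(2 - 1) = 1/1 = 1)
S(I(2), -50/43)*10 = 1*10 = 10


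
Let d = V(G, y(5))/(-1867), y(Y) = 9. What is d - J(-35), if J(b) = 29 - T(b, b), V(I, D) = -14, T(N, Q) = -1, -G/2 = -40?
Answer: -55996/1867 ≈ -29.992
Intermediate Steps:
G = 80 (G = -2*(-40) = 80)
d = 14/1867 (d = -14/(-1867) = -14*(-1/1867) = 14/1867 ≈ 0.0074987)
J(b) = 30 (J(b) = 29 - 1*(-1) = 29 + 1 = 30)
d - J(-35) = 14/1867 - 1*30 = 14/1867 - 30 = -55996/1867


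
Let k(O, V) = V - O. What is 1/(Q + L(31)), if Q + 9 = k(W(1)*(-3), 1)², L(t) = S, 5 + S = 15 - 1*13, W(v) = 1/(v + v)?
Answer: -4/23 ≈ -0.17391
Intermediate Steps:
W(v) = 1/(2*v)
S = -3 (S = -5 + (15 - 1*13) = -5 + (15 - 13) = -5 + 2 = -3)
L(t) = -3
Q = -11/4 (Q = -9 + (1 - (½)/1*(-3))² = -9 + (1 - (½)*1*(-3))² = -9 + (1 - (-3)/2)² = -9 + (1 - 1*(-3/2))² = -9 + (1 + 3/2)² = -9 + (5/2)² = -9 + 25/4 = -11/4 ≈ -2.7500)
1/(Q + L(31)) = 1/(-11/4 - 3) = 1/(-23/4) = -4/23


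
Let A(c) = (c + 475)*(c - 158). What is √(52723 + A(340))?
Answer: √201053 ≈ 448.39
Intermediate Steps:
A(c) = (-158 + c)*(475 + c) (A(c) = (475 + c)*(-158 + c) = (-158 + c)*(475 + c))
√(52723 + A(340)) = √(52723 + (-75050 + 340² + 317*340)) = √(52723 + (-75050 + 115600 + 107780)) = √(52723 + 148330) = √201053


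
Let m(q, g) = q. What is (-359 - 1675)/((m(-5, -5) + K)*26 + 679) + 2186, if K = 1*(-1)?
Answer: 1141244/523 ≈ 2182.1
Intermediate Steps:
K = -1
(-359 - 1675)/((m(-5, -5) + K)*26 + 679) + 2186 = (-359 - 1675)/((-5 - 1)*26 + 679) + 2186 = -2034/(-6*26 + 679) + 2186 = -2034/(-156 + 679) + 2186 = -2034/523 + 2186 = 1141244/523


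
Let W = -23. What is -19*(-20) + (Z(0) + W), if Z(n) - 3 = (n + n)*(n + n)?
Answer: 360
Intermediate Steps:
Z(n) = 3 + 4*n² (Z(n) = 3 + (n + n)*(n + n) = 3 + (2*n)*(2*n) = 3 + 4*n²)
-19*(-20) + (Z(0) + W) = -19*(-20) + ((3 + 4*0²) - 23) = 380 + ((3 + 4*0) - 23) = 380 + ((3 + 0) - 23) = 380 + (3 - 23) = 380 - 20 = 360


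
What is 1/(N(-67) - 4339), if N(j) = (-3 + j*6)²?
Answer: 1/159686 ≈ 6.2623e-6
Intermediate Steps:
N(j) = (-3 + 6*j)²
1/(N(-67) - 4339) = 1/(9*(-1 + 2*(-67))² - 4339) = 1/(9*(-1 - 134)² - 4339) = 1/(9*(-135)² - 4339) = 1/(9*18225 - 4339) = 1/(164025 - 4339) = 1/159686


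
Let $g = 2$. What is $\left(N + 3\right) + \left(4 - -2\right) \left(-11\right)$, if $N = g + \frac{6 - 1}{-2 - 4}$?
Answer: $- \frac{371}{6} \approx -61.833$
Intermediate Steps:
$N = \frac{7}{6}$ ($N = 2 + \frac{6 - 1}{-2 - 4} = 2 + \frac{5}{-6} = 2 + 5 \left(- \frac{1}{6}\right) = 2 - \frac{5}{6} = \frac{7}{6} \approx 1.1667$)
$\left(N + 3\right) + \left(4 - -2\right) \left(-11\right) = \left(\frac{7}{6} + 3\right) + \left(4 - -2\right) \left(-11\right) = \frac{25}{6} + \left(4 + 2\right) \left(-11\right) = \frac{25}{6} + 6 \left(-11\right) = \frac{25}{6} - 66 = - \frac{371}{6}$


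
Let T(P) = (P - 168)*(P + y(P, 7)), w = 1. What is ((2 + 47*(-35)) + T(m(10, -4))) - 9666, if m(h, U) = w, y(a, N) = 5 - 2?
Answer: -11977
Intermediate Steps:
y(a, N) = 3
m(h, U) = 1
T(P) = (-168 + P)*(3 + P) (T(P) = (P - 168)*(P + 3) = (-168 + P)*(3 + P))
((2 + 47*(-35)) + T(m(10, -4))) - 9666 = ((2 + 47*(-35)) + (-504 + 1**2 - 165*1)) - 9666 = ((2 - 1645) + (-504 + 1 - 165)) - 9666 = (-1643 - 668) - 9666 = -2311 - 9666 = -11977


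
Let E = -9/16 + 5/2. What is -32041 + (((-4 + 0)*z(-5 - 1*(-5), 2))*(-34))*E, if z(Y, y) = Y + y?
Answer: -31514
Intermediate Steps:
E = 31/16 (E = -9*1/16 + 5*(½) = -9/16 + 5/2 = 31/16 ≈ 1.9375)
-32041 + (((-4 + 0)*z(-5 - 1*(-5), 2))*(-34))*E = -32041 + (((-4 + 0)*((-5 - 1*(-5)) + 2))*(-34))*(31/16) = -32041 + (-4*((-5 + 5) + 2)*(-34))*(31/16) = -32041 + (-4*(0 + 2)*(-34))*(31/16) = -32041 + (-4*2*(-34))*(31/16) = -32041 - 8*(-34)*(31/16) = -32041 + 272*(31/16) = -32041 + 527 = -31514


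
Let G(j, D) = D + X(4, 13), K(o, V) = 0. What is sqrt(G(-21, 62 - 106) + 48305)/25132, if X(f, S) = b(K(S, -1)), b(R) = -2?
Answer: sqrt(48259)/25132 ≈ 0.0087410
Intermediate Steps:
X(f, S) = -2
G(j, D) = -2 + D (G(j, D) = D - 2 = -2 + D)
sqrt(G(-21, 62 - 106) + 48305)/25132 = sqrt((-2 + (62 - 106)) + 48305)/25132 = sqrt((-2 - 44) + 48305)*(1/25132) = sqrt(-46 + 48305)*(1/25132) = sqrt(48259)*(1/25132) = sqrt(48259)/25132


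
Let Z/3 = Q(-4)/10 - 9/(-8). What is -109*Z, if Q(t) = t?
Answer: -9483/40 ≈ -237.07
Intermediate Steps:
Z = 87/40 (Z = 3*(-4/10 - 9/(-8)) = 3*(-4*1/10 - 9*(-1/8)) = 3*(-2/5 + 9/8) = 3*(29/40) = 87/40 ≈ 2.1750)
-109*Z = -109*87/40 = -9483/40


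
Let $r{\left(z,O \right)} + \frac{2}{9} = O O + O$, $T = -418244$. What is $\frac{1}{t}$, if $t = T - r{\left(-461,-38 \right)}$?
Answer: $- \frac{9}{3776848} \approx -2.3829 \cdot 10^{-6}$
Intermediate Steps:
$r{\left(z,O \right)} = - \frac{2}{9} + O + O^{2}$ ($r{\left(z,O \right)} = - \frac{2}{9} + \left(O O + O\right) = - \frac{2}{9} + \left(O^{2} + O\right) = - \frac{2}{9} + \left(O + O^{2}\right) = - \frac{2}{9} + O + O^{2}$)
$t = - \frac{3776848}{9}$ ($t = -418244 - \left(- \frac{2}{9} - 38 + \left(-38\right)^{2}\right) = -418244 - \left(- \frac{2}{9} - 38 + 1444\right) = -418244 - \frac{12652}{9} = - \frac{3776848}{9} \approx -4.1965 \cdot 10^{5}$)
$\frac{1}{t} = \frac{1}{- \frac{3776848}{9}} = - \frac{9}{3776848}$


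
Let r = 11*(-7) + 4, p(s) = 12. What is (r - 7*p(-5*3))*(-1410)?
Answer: 221370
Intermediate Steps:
r = -73 (r = -77 + 4 = -73)
(r - 7*p(-5*3))*(-1410) = (-73 - 7*12)*(-1410) = (-73 - 84)*(-1410) = -157*(-1410) = 221370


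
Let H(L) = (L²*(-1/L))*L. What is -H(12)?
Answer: 144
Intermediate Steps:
H(L) = -L² (H(L) = (-L)*L = -L²)
-H(12) = -(-1)*12² = -(-1)*144 = -1*(-144) = 144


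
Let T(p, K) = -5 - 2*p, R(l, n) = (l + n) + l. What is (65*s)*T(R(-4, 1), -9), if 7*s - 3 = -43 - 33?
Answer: -42705/7 ≈ -6100.7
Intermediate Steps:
R(l, n) = n + 2*l
s = -73/7 (s = 3/7 + (-43 - 33)/7 = 3/7 + (⅐)*(-76) = 3/7 - 76/7 = -73/7 ≈ -10.429)
(65*s)*T(R(-4, 1), -9) = (65*(-73/7))*(-5 - 2*(1 + 2*(-4))) = -4745*(-5 - 2*(1 - 8))/7 = -4745*(-5 - 2*(-7))/7 = -4745*(-5 + 14)/7 = -4745/7*9 = -42705/7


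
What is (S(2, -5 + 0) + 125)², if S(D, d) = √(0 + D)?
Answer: (125 + √2)² ≈ 15981.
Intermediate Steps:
S(D, d) = √D
(S(2, -5 + 0) + 125)² = (√2 + 125)² = (125 + √2)²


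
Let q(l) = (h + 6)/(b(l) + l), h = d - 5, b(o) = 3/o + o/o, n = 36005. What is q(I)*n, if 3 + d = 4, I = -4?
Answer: -57608/3 ≈ -19203.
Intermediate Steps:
d = 1 (d = -3 + 4 = 1)
b(o) = 1 + 3/o (b(o) = 3/o + 1 = 1 + 3/o)
h = -4 (h = 1 - 5 = -4)
q(l) = 2/(l + (3 + l)/l) (q(l) = (-4 + 6)/((3 + l)/l + l) = 2/(l + (3 + l)/l))
q(I)*n = (2*(-4)/(3 - 4 + (-4)**2))*36005 = (2*(-4)/(3 - 4 + 16))*36005 = (2*(-4)/15)*36005 = (2*(-4)*(1/15))*36005 = -8/15*36005 = -57608/3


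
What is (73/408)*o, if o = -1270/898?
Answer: -46355/183192 ≈ -0.25304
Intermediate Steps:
o = -635/449 (o = -1270*1/898 = -635/449 ≈ -1.4143)
(73/408)*o = (73/408)*(-635/449) = -46355/183192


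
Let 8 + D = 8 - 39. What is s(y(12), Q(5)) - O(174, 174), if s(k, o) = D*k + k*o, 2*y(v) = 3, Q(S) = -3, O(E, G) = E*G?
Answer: -30339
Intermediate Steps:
y(v) = 3/2 (y(v) = (½)*3 = 3/2)
D = -39 (D = -8 + (8 - 39) = -8 - 31 = -39)
s(k, o) = -39*k + k*o
s(y(12), Q(5)) - O(174, 174) = 3*(-39 - 3)/2 - 174*174 = (3/2)*(-42) - 1*30276 = -63 - 30276 = -30339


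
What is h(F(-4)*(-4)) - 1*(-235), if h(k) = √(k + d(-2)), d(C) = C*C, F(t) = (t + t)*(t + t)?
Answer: 235 + 6*I*√7 ≈ 235.0 + 15.875*I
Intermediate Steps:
F(t) = 4*t² (F(t) = (2*t)*(2*t) = 4*t²)
d(C) = C²
h(k) = √(4 + k) (h(k) = √(k + (-2)²) = √(k + 4) = √(4 + k))
h(F(-4)*(-4)) - 1*(-235) = √(4 + (4*(-4)²)*(-4)) - 1*(-235) = √(4 + (4*16)*(-4)) + 235 = √(4 + 64*(-4)) + 235 = √(4 - 256) + 235 = √(-252) + 235 = 6*I*√7 + 235 = 235 + 6*I*√7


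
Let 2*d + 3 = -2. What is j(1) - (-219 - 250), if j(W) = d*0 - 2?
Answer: 467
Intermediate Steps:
d = -5/2 (d = -3/2 + (½)*(-2) = -3/2 - 1 = -5/2 ≈ -2.5000)
j(W) = -2 (j(W) = -5/2*0 - 2 = 0 - 2 = -2)
j(1) - (-219 - 250) = -2 - (-219 - 250) = -2 - 1*(-469) = -2 + 469 = 467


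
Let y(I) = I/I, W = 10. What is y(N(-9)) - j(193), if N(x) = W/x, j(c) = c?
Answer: -192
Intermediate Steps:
N(x) = 10/x
y(I) = 1
y(N(-9)) - j(193) = 1 - 1*193 = 1 - 193 = -192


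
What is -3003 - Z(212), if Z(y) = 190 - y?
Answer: -2981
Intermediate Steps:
-3003 - Z(212) = -3003 - (190 - 1*212) = -3003 - (190 - 212) = -3003 - 1*(-22) = -3003 + 22 = -2981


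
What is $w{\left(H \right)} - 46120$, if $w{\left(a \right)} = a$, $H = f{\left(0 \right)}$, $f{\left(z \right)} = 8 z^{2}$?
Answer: $-46120$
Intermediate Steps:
$H = 0$ ($H = 8 \cdot 0^{2} = 8 \cdot 0 = 0$)
$w{\left(H \right)} - 46120 = 0 - 46120 = -46120$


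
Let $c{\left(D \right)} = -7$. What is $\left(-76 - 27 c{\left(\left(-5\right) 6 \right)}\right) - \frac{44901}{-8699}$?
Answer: $\frac{1027888}{8699} \approx 118.16$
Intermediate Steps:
$\left(-76 - 27 c{\left(\left(-5\right) 6 \right)}\right) - \frac{44901}{-8699} = \left(-76 - -189\right) - \frac{44901}{-8699} = \left(-76 + 189\right) - 44901 \left(- \frac{1}{8699}\right) = 113 - - \frac{44901}{8699} = 113 + \frac{44901}{8699} = \frac{1027888}{8699}$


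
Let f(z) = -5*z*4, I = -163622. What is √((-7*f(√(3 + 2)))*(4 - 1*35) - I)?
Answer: √(163622 - 4340*√5) ≈ 392.32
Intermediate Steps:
f(z) = -20*z
√((-7*f(√(3 + 2)))*(4 - 1*35) - I) = √((-(-140)*√(3 + 2))*(4 - 1*35) - 1*(-163622)) = √((-(-140)*√5)*(4 - 35) + 163622) = √((140*√5)*(-31) + 163622) = √(-4340*√5 + 163622) = √(163622 - 4340*√5)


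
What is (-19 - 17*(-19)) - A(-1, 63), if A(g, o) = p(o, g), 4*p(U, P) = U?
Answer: 1153/4 ≈ 288.25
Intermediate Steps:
p(U, P) = U/4
A(g, o) = o/4
(-19 - 17*(-19)) - A(-1, 63) = (-19 - 17*(-19)) - 63/4 = (-19 + 323) - 1*63/4 = 304 - 63/4 = 1153/4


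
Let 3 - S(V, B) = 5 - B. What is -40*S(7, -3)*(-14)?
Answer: -2800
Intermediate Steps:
S(V, B) = -2 + B (S(V, B) = 3 - (5 - B) = 3 + (-5 + B) = -2 + B)
-40*S(7, -3)*(-14) = -40*(-2 - 3)*(-14) = -40*(-5)*(-14) = 200*(-14) = -2800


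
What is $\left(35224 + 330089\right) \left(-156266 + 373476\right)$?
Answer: $79349636730$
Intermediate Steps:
$\left(35224 + 330089\right) \left(-156266 + 373476\right) = 365313 \cdot 217210 = 79349636730$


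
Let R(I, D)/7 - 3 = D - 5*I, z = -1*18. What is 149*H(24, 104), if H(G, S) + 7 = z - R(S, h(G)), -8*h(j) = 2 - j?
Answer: 2130551/4 ≈ 5.3264e+5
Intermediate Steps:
z = -18
h(j) = -1/4 + j/8 (h(j) = -(2 - j)/8 = -1/4 + j/8)
R(I, D) = 21 - 35*I + 7*D (R(I, D) = 21 + 7*(D - 5*I) = 21 + (-35*I + 7*D) = 21 - 35*I + 7*D)
H(G, S) = -177/4 + 35*S - 7*G/8 (H(G, S) = -7 + (-18 - (21 - 35*S + 7*(-1/4 + G/8))) = -7 + (-18 - (21 - 35*S + (-7/4 + 7*G/8))) = -7 + (-18 - (77/4 - 35*S + 7*G/8)) = -7 + (-18 + (-77/4 + 35*S - 7*G/8)) = -7 + (-149/4 + 35*S - 7*G/8) = -177/4 + 35*S - 7*G/8)
149*H(24, 104) = 149*(-177/4 + 35*104 - 7/8*24) = 149*(-177/4 + 3640 - 21) = 149*(14299/4) = 2130551/4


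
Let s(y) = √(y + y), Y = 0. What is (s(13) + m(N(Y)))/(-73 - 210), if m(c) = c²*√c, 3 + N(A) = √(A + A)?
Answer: -√26/283 - 9*I*√3/283 ≈ -0.018018 - 0.055083*I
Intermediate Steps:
N(A) = -3 + √2*√A (N(A) = -3 + √(A + A) = -3 + √(2*A) = -3 + √2*√A)
s(y) = √2*√y (s(y) = √(2*y) = √2*√y)
m(c) = c^(5/2)
(s(13) + m(N(Y)))/(-73 - 210) = (√2*√13 + (-3 + √2*√0)^(5/2))/(-73 - 210) = (√26 + (-3 + √2*0)^(5/2))/(-283) = (√26 + (-3 + 0)^(5/2))*(-1/283) = (√26 + (-3)^(5/2))*(-1/283) = (√26 + 9*I*√3)*(-1/283) = -√26/283 - 9*I*√3/283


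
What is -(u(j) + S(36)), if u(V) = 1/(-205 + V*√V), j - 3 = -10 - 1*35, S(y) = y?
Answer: -36 + 1/(205 + 42*I*√42) ≈ -35.998 - 0.0023442*I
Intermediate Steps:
j = -42 (j = 3 + (-10 - 1*35) = 3 + (-10 - 35) = 3 - 45 = -42)
u(V) = 1/(-205 + V^(3/2))
-(u(j) + S(36)) = -(1/(-205 + (-42)^(3/2)) + 36) = -(1/(-205 - 42*I*√42) + 36) = -(36 + 1/(-205 - 42*I*√42)) = -36 - 1/(-205 - 42*I*√42)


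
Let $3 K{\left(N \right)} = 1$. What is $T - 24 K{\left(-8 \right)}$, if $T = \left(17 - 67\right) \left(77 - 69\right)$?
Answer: $-408$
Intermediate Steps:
$T = -400$ ($T = \left(-50\right) 8 = -400$)
$K{\left(N \right)} = \frac{1}{3}$ ($K{\left(N \right)} = \frac{1}{3} \cdot 1 = \frac{1}{3}$)
$T - 24 K{\left(-8 \right)} = -400 - 8 = -408$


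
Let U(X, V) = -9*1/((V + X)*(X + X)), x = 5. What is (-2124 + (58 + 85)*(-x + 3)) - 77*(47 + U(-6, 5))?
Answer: -23885/4 ≈ -5971.3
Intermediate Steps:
U(X, V) = -9/(2*X*(V + X)) (U(X, V) = -9*1/(2*X*(V + X)) = -9/(2*X*(V + X)))
(-2124 + (58 + 85)*(-x + 3)) - 77*(47 + U(-6, 5)) = (-2124 + (58 + 85)*(-1*5 + 3)) - 77*(47 - 9/2/(-6*(5 - 6))) = (-2124 + 143*(-5 + 3)) - 77*(47 - 9/2*(-⅙)/(-1)) = (-2124 + 143*(-2)) - 77*(47 - 9/2*(-⅙)*(-1)) = (-2124 - 286) - 77*(47 - ¾) = -2410 - 77*185/4 = -2410 - 14245/4 = -23885/4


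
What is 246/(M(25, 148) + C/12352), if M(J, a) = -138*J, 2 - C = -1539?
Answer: -3038592/42612859 ≈ -0.071307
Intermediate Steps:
C = 1541 (C = 2 - 1*(-1539) = 2 + 1539 = 1541)
246/(M(25, 148) + C/12352) = 246/(-138*25 + 1541/12352) = 246/(-3450 + 1541*(1/12352)) = 246/(-3450 + 1541/12352) = 246/(-42612859/12352) = -12352/42612859*246 = -3038592/42612859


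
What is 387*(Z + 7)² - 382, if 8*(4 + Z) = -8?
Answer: 1166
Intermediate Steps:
Z = -5 (Z = -4 + (⅛)*(-8) = -4 - 1 = -5)
387*(Z + 7)² - 382 = 387*(-5 + 7)² - 382 = 387*2² - 382 = 387*4 - 382 = 1548 - 382 = 1166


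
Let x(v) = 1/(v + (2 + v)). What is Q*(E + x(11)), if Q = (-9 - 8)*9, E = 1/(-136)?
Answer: -21/4 ≈ -5.2500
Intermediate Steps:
E = -1/136 ≈ -0.0073529
Q = -153 (Q = -17*9 = -153)
x(v) = 1/(2 + 2*v)
Q*(E + x(11)) = -153*(-1/136 + 1/(2*(1 + 11))) = -153*(-1/136 + (½)/12) = -153*(-1/136 + (½)*(1/12)) = -153*(-1/136 + 1/24) = -153*7/204 = -21/4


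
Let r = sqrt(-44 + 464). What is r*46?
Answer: 92*sqrt(105) ≈ 942.72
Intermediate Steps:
r = 2*sqrt(105) (r = sqrt(420) = 2*sqrt(105) ≈ 20.494)
r*46 = (2*sqrt(105))*46 = 92*sqrt(105)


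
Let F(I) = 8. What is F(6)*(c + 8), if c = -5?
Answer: 24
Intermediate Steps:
F(6)*(c + 8) = 8*(-5 + 8) = 8*3 = 24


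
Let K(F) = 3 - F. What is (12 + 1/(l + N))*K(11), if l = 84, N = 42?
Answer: -6052/63 ≈ -96.063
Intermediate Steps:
(12 + 1/(l + N))*K(11) = (12 + 1/(84 + 42))*(3 - 1*11) = (12 + 1/126)*(3 - 11) = (12 + 1/126)*(-8) = (1513/126)*(-8) = -6052/63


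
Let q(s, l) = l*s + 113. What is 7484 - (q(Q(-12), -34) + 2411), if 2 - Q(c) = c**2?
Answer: 132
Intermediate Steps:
Q(c) = 2 - c**2
q(s, l) = 113 + l*s
7484 - (q(Q(-12), -34) + 2411) = 7484 - ((113 - 34*(2 - 1*(-12)**2)) + 2411) = 7484 - ((113 - 34*(2 - 1*144)) + 2411) = 7484 - ((113 - 34*(2 - 144)) + 2411) = 7484 - ((113 - 34*(-142)) + 2411) = 7484 - ((113 + 4828) + 2411) = 7484 - (4941 + 2411) = 7484 - 1*7352 = 7484 - 7352 = 132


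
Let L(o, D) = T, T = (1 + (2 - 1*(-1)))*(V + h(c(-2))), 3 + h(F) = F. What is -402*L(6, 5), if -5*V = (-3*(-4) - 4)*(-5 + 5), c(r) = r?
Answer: 8040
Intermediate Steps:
h(F) = -3 + F
V = 0 (V = -(-3*(-4) - 4)*(-5 + 5)/5 = -(12 - 4)*0/5 = -8*0/5 = -1/5*0 = 0)
T = -20 (T = (1 + (2 - 1*(-1)))*(0 + (-3 - 2)) = (1 + (2 + 1))*(0 - 5) = (1 + 3)*(-5) = 4*(-5) = -20)
L(o, D) = -20
-402*L(6, 5) = -402*(-20) = 8040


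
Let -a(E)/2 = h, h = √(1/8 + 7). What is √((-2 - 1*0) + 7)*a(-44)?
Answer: -√570/2 ≈ -11.937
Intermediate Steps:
h = √114/4 (h = √(⅛ + 7) = √(57/8) = √114/4 ≈ 2.6693)
a(E) = -√114/2
√((-2 - 1*0) + 7)*a(-44) = √((-2 - 1*0) + 7)*(-√114/2) = √((-2 + 0) + 7)*(-√114/2) = √(-2 + 7)*(-√114/2) = √5*(-√114/2) = -√570/2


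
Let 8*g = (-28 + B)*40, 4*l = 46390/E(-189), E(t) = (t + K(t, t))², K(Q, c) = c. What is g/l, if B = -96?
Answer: -35435232/4639 ≈ -7638.5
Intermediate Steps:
E(t) = 4*t² (E(t) = (t + t)² = (2*t)² = 4*t²)
l = 23195/285768 (l = (46390/((4*(-189)²)))/4 = (46390/((4*35721)))/4 = (46390/142884)/4 = (46390*(1/142884))/4 = (¼)*(23195/71442) = 23195/285768 ≈ 0.081167)
g = -620 (g = ((-28 - 96)*40)/8 = (-124*40)/8 = (⅛)*(-4960) = -620)
g/l = -620/23195/285768 = -620*285768/23195 = -35435232/4639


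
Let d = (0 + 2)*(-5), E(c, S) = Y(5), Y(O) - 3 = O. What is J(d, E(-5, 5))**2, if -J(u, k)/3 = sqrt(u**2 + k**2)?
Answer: 1476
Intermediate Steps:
Y(O) = 3 + O
E(c, S) = 8 (E(c, S) = 3 + 5 = 8)
d = -10 (d = 2*(-5) = -10)
J(u, k) = -3*sqrt(k**2 + u**2) (J(u, k) = -3*sqrt(u**2 + k**2) = -3*sqrt(k**2 + u**2))
J(d, E(-5, 5))**2 = (-3*sqrt(8**2 + (-10)**2))**2 = (-3*sqrt(64 + 100))**2 = (-6*sqrt(41))**2 = 1476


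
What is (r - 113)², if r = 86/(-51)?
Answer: 34210801/2601 ≈ 13153.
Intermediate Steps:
r = -86/51 (r = 86*(-1/51) = -86/51 ≈ -1.6863)
(r - 113)² = (-86/51 - 113)² = (-5849/51)² = 34210801/2601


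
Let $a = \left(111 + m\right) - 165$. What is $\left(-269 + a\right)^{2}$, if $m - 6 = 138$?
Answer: $32041$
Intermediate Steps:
$m = 144$ ($m = 6 + 138 = 144$)
$a = 90$ ($a = \left(111 + 144\right) - 165 = 255 - 165 = 90$)
$\left(-269 + a\right)^{2} = \left(-269 + 90\right)^{2} = \left(-179\right)^{2} = 32041$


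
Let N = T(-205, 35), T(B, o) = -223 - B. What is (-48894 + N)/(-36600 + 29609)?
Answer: 48912/6991 ≈ 6.9964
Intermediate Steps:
N = -18 (N = -223 - 1*(-205) = -223 + 205 = -18)
(-48894 + N)/(-36600 + 29609) = (-48894 - 18)/(-36600 + 29609) = -48912/(-6991) = -48912*(-1/6991) = 48912/6991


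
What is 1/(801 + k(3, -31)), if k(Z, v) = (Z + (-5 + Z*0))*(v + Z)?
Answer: 1/857 ≈ 0.0011669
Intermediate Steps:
k(Z, v) = (-5 + Z)*(Z + v) (k(Z, v) = (Z + (-5 + 0))*(Z + v) = (Z - 5)*(Z + v) = (-5 + Z)*(Z + v))
1/(801 + k(3, -31)) = 1/(801 + (3² - 5*3 - 5*(-31) + 3*(-31))) = 1/(801 + (9 - 15 + 155 - 93)) = 1/(801 + 56) = 1/857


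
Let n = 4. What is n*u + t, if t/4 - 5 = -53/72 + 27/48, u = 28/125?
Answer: 90907/4500 ≈ 20.202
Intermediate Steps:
u = 28/125 (u = 28*(1/125) = 28/125 ≈ 0.22400)
t = 695/36 (t = 20 + 4*(-53/72 + 27/48) = 20 + 4*(-53*1/72 + 27*(1/48)) = 20 + 4*(-53/72 + 9/16) = 20 + 4*(-25/144) = 20 - 25/36 = 695/36 ≈ 19.306)
n*u + t = 4*(28/125) + 695/36 = 112/125 + 695/36 = 90907/4500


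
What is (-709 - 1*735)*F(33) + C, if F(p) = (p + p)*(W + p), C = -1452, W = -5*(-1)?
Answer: -3623004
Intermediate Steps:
W = 5
F(p) = 2*p*(5 + p) (F(p) = (p + p)*(5 + p) = (2*p)*(5 + p) = 2*p*(5 + p))
(-709 - 1*735)*F(33) + C = (-709 - 1*735)*(2*33*(5 + 33)) - 1452 = (-709 - 735)*(2*33*38) - 1452 = -1444*2508 - 1452 = -3621552 - 1452 = -3623004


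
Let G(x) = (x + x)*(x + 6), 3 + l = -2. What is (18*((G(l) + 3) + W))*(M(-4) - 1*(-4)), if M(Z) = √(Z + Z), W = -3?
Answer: -720 - 360*I*√2 ≈ -720.0 - 509.12*I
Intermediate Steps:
l = -5 (l = -3 - 2 = -5)
M(Z) = √2*√Z (M(Z) = √(2*Z) = √2*√Z)
G(x) = 2*x*(6 + x) (G(x) = (2*x)*(6 + x) = 2*x*(6 + x))
(18*((G(l) + 3) + W))*(M(-4) - 1*(-4)) = (18*((2*(-5)*(6 - 5) + 3) - 3))*(√2*√(-4) - 1*(-4)) = (18*((2*(-5)*1 + 3) - 3))*(√2*(2*I) + 4) = (18*((-10 + 3) - 3))*(2*I*√2 + 4) = (18*(-7 - 3))*(4 + 2*I*√2) = (18*(-10))*(4 + 2*I*√2) = -180*(4 + 2*I*√2) = -720 - 360*I*√2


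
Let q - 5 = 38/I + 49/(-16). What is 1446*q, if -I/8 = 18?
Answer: 58081/24 ≈ 2420.0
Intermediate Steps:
I = -144 (I = -8*18 = -144)
q = 241/144 (q = 5 + (38/(-144) + 49/(-16)) = 5 + (38*(-1/144) + 49*(-1/16)) = 5 + (-19/72 - 49/16) = 5 - 479/144 = 241/144 ≈ 1.6736)
1446*q = 1446*(241/144) = 58081/24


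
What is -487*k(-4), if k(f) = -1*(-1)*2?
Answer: -974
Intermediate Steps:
k(f) = 2 (k(f) = 1*2 = 2)
-487*k(-4) = -487*2 = -974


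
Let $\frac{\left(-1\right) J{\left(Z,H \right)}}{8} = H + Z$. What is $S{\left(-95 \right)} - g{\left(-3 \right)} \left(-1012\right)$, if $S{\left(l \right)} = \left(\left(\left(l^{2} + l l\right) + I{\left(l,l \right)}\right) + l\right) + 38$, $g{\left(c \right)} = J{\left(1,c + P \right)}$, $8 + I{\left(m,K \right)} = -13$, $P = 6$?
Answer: $-14412$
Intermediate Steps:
$I{\left(m,K \right)} = -21$ ($I{\left(m,K \right)} = -8 - 13 = -21$)
$J{\left(Z,H \right)} = - 8 H - 8 Z$ ($J{\left(Z,H \right)} = - 8 \left(H + Z\right) = - 8 H - 8 Z$)
$g{\left(c \right)} = -56 - 8 c$ ($g{\left(c \right)} = - 8 \left(c + 6\right) - 8 = - 8 \left(6 + c\right) - 8 = \left(-48 - 8 c\right) - 8 = -56 - 8 c$)
$S{\left(l \right)} = 17 + l + 2 l^{2}$ ($S{\left(l \right)} = \left(\left(\left(l^{2} + l l\right) - 21\right) + l\right) + 38 = \left(\left(\left(l^{2} + l^{2}\right) - 21\right) + l\right) + 38 = \left(\left(2 l^{2} - 21\right) + l\right) + 38 = \left(\left(-21 + 2 l^{2}\right) + l\right) + 38 = \left(-21 + l + 2 l^{2}\right) + 38 = 17 + l + 2 l^{2}$)
$S{\left(-95 \right)} - g{\left(-3 \right)} \left(-1012\right) = \left(17 - 95 + 2 \left(-95\right)^{2}\right) - \left(-56 - -24\right) \left(-1012\right) = \left(17 - 95 + 2 \cdot 9025\right) - \left(-56 + 24\right) \left(-1012\right) = \left(17 - 95 + 18050\right) - \left(-32\right) \left(-1012\right) = 17972 - 32384 = -14412$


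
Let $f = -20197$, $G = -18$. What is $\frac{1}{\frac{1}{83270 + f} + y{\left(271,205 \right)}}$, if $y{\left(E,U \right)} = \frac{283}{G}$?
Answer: $- \frac{1135314}{17849641} \approx -0.063604$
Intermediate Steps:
$y{\left(E,U \right)} = - \frac{283}{18}$ ($y{\left(E,U \right)} = \frac{283}{-18} = 283 \left(- \frac{1}{18}\right) = - \frac{283}{18}$)
$\frac{1}{\frac{1}{83270 + f} + y{\left(271,205 \right)}} = \frac{1}{\frac{1}{83270 - 20197} - \frac{283}{18}} = \frac{1}{\frac{1}{63073} - \frac{283}{18}} = \frac{1}{- \frac{17849641}{1135314}} = - \frac{1135314}{17849641}$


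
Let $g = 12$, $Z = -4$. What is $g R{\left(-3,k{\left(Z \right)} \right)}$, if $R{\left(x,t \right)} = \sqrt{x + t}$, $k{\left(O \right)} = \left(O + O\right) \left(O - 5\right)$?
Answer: $12 \sqrt{69} \approx 99.679$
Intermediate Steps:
$k{\left(O \right)} = 2 O \left(-5 + O\right)$
$R{\left(x,t \right)} = \sqrt{t + x}$
$g R{\left(-3,k{\left(Z \right)} \right)} = 12 \sqrt{2 \left(-4\right) \left(-5 - 4\right) - 3} = 12 \sqrt{2 \left(-4\right) \left(-9\right) - 3} = 12 \sqrt{72 - 3} = 12 \sqrt{69}$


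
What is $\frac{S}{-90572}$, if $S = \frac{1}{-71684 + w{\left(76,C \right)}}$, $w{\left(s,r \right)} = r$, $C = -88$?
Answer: $\frac{1}{6500533584} \approx 1.5383 \cdot 10^{-10}$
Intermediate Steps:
$S = - \frac{1}{71772}$ ($S = \frac{1}{-71684 - 88} = \frac{1}{-71772} = - \frac{1}{71772} \approx -1.3933 \cdot 10^{-5}$)
$\frac{S}{-90572} = - \frac{1}{71772 \left(-90572\right)} = \left(- \frac{1}{71772}\right) \left(- \frac{1}{90572}\right) = \frac{1}{6500533584}$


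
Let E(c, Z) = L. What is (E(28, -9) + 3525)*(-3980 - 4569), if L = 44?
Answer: -30511381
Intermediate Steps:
E(c, Z) = 44
(E(28, -9) + 3525)*(-3980 - 4569) = (44 + 3525)*(-3980 - 4569) = 3569*(-8549) = -30511381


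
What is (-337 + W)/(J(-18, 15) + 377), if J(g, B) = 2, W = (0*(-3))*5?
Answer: -337/379 ≈ -0.88918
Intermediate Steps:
W = 0 (W = 0*5 = 0)
(-337 + W)/(J(-18, 15) + 377) = (-337 + 0)/(2 + 377) = -337/379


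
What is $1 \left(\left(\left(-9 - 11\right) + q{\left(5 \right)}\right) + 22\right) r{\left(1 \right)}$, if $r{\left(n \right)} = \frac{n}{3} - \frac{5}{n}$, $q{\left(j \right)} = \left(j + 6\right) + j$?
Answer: $-84$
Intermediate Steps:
$q{\left(j \right)} = 6 + 2 j$ ($q{\left(j \right)} = \left(6 + j\right) + j = 6 + 2 j$)
$r{\left(n \right)} = - \frac{5}{n} + \frac{n}{3}$ ($r{\left(n \right)} = n \frac{1}{3} - \frac{5}{n} = \frac{n}{3} - \frac{5}{n} = - \frac{5}{n} + \frac{n}{3}$)
$1 \left(\left(\left(-9 - 11\right) + q{\left(5 \right)}\right) + 22\right) r{\left(1 \right)} = 1 \left(\left(\left(-9 - 11\right) + \left(6 + 2 \cdot 5\right)\right) + 22\right) \left(- \frac{5}{1} + \frac{1}{3} \cdot 1\right) = 1 \left(\left(-20 + \left(6 + 10\right)\right) + 22\right) \left(\left(-5\right) 1 + \frac{1}{3}\right) = 1 \left(\left(-20 + 16\right) + 22\right) \left(-5 + \frac{1}{3}\right) = 1 \left(-4 + 22\right) \left(- \frac{14}{3}\right) = 1 \cdot 18 \left(- \frac{14}{3}\right) = 18 \left(- \frac{14}{3}\right) = -84$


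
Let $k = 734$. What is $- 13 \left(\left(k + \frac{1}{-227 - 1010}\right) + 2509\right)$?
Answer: $- \frac{52150670}{1237} \approx -42159.0$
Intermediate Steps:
$- 13 \left(\left(k + \frac{1}{-227 - 1010}\right) + 2509\right) = - 13 \left(\left(734 + \frac{1}{-227 - 1010}\right) + 2509\right) = - 13 \left(\left(734 + \frac{1}{-1237}\right) + 2509\right) = - 13 \left(\left(734 - \frac{1}{1237}\right) + 2509\right) = - 13 \left(\frac{907957}{1237} + 2509\right) = \left(-13\right) \frac{4011590}{1237} = - \frac{52150670}{1237}$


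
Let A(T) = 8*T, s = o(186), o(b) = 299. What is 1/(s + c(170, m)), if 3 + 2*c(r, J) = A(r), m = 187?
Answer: 2/1955 ≈ 0.0010230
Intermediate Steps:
s = 299
c(r, J) = -3/2 + 4*r (c(r, J) = -3/2 + (8*r)/2 = -3/2 + 4*r)
1/(s + c(170, m)) = 1/(299 + (-3/2 + 4*170)) = 1/(299 + (-3/2 + 680)) = 1/(299 + 1357/2) = 1/(1955/2) = 2/1955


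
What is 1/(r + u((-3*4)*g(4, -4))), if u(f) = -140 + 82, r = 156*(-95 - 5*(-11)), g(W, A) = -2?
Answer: -1/6298 ≈ -0.00015878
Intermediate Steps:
r = -6240 (r = 156*(-95 + 55) = 156*(-40) = -6240)
u(f) = -58
1/(r + u((-3*4)*g(4, -4))) = 1/(-6240 - 58) = 1/(-6298) = -1/6298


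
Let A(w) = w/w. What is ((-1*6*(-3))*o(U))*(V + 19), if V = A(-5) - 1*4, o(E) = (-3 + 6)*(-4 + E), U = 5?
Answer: 864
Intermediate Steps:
A(w) = 1
o(E) = -12 + 3*E (o(E) = 3*(-4 + E) = -12 + 3*E)
V = -3 (V = 1 - 1*4 = 1 - 4 = -3)
((-1*6*(-3))*o(U))*(V + 19) = ((-1*6*(-3))*(-12 + 3*5))*(-3 + 19) = ((-6*(-3))*(-12 + 15))*16 = (18*3)*16 = 54*16 = 864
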